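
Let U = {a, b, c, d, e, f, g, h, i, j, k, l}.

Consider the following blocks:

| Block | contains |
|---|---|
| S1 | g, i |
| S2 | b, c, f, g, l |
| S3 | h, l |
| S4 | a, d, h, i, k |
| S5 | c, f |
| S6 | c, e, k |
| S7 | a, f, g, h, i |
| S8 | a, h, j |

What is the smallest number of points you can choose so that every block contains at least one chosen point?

Take T = {c, g, h}. Each listed block contains at least one of these, so T is a hitting set of size 3.
The blocks S1, S3, S5 are pairwise disjoint, so any hitting set needs a separate point for each — at least 3. Hence 3 is optimal.

3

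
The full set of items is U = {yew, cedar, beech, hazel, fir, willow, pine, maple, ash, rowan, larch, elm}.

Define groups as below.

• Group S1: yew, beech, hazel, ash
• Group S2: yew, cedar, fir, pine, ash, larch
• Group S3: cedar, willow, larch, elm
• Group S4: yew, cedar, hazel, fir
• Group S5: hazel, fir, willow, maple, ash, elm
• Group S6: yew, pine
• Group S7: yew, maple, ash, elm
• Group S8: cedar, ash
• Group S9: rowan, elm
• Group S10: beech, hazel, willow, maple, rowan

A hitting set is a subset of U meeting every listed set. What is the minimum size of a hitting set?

4

The 4 items {yew, cedar, maple, elm} hit every group.
No choice of 3 items meets every group, so 4 is the minimum.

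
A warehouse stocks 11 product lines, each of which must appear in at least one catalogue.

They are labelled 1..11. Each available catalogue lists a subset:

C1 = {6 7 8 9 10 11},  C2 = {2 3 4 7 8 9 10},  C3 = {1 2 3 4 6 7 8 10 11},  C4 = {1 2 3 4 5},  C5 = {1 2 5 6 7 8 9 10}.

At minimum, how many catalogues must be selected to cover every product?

2

C1 and C4 together: C1 ∪ C4 = {1, 2, 3, 4, 5, 6, 7, 8, 9, 10, 11} — every product is covered.
No single catalogue has all 11 products (the largest, C3, has 9), so 2 is optimal.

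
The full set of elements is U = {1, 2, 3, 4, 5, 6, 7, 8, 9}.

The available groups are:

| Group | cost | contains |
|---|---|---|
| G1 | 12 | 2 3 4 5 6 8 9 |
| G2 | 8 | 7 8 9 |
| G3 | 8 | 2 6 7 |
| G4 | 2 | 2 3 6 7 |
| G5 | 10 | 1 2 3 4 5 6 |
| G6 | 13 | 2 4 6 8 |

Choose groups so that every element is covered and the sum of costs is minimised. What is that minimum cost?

18

G2, G5 together cover every element (G2 ∪ G5 = {1, 2, 3, 4, 5, 6, 7, 8, 9}); total cost 8 + 10 = 18.
The greedy pick G4, G1, G5 costs 24; no covering selection beats 18.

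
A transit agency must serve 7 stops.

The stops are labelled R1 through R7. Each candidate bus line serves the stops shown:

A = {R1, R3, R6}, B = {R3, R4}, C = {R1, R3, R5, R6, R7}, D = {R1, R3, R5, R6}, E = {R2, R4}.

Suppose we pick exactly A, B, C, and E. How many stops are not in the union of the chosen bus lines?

Union of A, B, C, E = {R1, R2, R3, R4, R5, R6, R7} — that's every stop, so 0 are uncovered.

0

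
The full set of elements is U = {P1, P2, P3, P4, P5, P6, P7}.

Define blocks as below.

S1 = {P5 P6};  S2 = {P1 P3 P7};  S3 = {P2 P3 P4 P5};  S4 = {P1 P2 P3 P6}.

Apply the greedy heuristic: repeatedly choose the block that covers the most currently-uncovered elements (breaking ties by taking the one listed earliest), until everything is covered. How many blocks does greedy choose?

3

Greedy: pick S3 (covers 4 new) → pick S2 (covers 2 new) → pick S1 (covers 1 new). Total picks: 3.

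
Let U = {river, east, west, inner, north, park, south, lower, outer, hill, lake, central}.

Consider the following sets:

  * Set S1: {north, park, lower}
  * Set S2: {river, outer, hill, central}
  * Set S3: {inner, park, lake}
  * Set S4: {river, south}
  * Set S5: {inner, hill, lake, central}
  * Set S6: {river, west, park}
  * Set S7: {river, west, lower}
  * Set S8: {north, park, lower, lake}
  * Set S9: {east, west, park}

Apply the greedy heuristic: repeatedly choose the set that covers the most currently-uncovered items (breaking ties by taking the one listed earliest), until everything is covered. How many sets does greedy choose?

5

Greedy: pick S2 (covers 4 new) → pick S8 (covers 4 new) → pick S9 (covers 2 new) → pick S3 (covers 1 new) → pick S4 (covers 1 new). Total picks: 5.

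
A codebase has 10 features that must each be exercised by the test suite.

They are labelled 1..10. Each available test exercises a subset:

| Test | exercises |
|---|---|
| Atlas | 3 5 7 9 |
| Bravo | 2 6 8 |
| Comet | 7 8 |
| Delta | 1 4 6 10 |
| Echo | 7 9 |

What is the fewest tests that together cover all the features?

Atlas and Bravo and Delta together: Atlas ∪ Bravo ∪ Delta = {1, 2, 3, 4, 5, 6, 7, 8, 9, 10} — every feature is covered.
Each test has at most 4 features, and 2·4 = 8 < 10 — so at least 3 tests are needed, and 3 is optimal.

3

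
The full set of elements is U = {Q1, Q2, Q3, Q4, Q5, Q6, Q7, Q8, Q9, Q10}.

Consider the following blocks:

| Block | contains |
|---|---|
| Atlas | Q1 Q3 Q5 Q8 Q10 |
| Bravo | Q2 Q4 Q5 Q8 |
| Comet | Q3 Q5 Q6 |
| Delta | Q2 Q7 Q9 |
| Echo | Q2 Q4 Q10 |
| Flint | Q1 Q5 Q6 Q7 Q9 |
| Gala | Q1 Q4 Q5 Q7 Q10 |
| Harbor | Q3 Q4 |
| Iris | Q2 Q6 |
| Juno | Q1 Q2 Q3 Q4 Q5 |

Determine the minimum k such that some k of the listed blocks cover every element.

Atlas and Flint and Juno together: Atlas ∪ Flint ∪ Juno = {Q1, Q2, Q3, Q4, Q5, Q6, Q7, Q8, Q9, Q10} — every element is covered.
No 2 of the 10 blocks cover everything (all 45 combinations miss at least one element), so 3 is optimal.

3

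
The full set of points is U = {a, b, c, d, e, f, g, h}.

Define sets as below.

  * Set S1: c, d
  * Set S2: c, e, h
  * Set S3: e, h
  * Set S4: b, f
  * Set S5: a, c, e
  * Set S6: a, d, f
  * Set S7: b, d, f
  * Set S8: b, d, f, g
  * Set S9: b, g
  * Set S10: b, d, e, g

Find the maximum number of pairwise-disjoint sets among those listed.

S3, S6, S9 are pairwise disjoint (S3={e,h}; S6={a,d,f}; S9={b,g}).
Every remaining set overlaps one of these, and no 4 of the listed sets are pairwise disjoint, so 3 is the maximum.

3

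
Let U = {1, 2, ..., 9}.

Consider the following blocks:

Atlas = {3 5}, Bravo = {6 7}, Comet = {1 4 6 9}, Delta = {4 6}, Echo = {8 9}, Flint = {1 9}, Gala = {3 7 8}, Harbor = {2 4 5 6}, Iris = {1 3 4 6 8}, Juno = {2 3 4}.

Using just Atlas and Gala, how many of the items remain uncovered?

5

Union of Atlas, Gala = {3, 5, 7, 8}.
Not covered: 1, 2, 4, 6, 9 — 5 items.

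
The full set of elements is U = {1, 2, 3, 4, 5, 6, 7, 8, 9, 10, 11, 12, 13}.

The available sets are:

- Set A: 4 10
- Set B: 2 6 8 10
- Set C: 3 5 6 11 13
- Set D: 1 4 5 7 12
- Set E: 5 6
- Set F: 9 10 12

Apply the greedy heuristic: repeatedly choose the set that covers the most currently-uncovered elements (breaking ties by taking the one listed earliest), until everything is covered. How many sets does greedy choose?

4

Greedy: pick C (covers 5 new) → pick D (covers 4 new) → pick B (covers 3 new) → pick F (covers 1 new). Total picks: 4.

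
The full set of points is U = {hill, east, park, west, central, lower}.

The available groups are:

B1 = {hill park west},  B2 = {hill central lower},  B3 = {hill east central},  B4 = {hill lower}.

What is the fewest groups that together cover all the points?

B1, B3, and B4 cover everything between them: the union {hill, east, park, west, central, lower} is all of U.
Only B3 contains east, so B3 is forced; the remaining 3 points need at least 2 more groups (each remaining group adds at most 2) — so at least 3 groups are needed, and 3 is optimal.

3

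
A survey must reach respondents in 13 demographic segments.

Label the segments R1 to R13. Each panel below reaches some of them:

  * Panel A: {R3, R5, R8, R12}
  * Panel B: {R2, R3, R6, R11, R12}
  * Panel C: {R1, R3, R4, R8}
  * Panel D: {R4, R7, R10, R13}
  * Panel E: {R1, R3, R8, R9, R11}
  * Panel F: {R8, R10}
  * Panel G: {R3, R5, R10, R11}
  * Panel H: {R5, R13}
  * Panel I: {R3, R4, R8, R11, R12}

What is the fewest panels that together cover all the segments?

B and D and E and G together: B ∪ D ∪ E ∪ G = {R1, R2, R3, R4, R5, R6, R7, R8, R9, R10, R11, R12, R13} — every segment is covered.
No 3 of the 9 panels cover everything (all 84 combinations miss at least one segment), so 4 is optimal.

4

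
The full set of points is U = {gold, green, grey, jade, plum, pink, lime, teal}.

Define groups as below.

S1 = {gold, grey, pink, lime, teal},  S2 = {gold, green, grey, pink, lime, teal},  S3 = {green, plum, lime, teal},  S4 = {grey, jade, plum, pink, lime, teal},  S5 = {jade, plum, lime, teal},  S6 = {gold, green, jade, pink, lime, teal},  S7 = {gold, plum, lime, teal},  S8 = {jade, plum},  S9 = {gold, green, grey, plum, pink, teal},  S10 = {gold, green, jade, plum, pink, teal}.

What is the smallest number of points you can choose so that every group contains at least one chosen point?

2

H = {plum, lime} meets every group (each contains at least one member of H), and |H| = 2.
The groups S1, S8 are pairwise disjoint, so any hitting set needs a separate point for each — at least 2. Hence 2 is optimal.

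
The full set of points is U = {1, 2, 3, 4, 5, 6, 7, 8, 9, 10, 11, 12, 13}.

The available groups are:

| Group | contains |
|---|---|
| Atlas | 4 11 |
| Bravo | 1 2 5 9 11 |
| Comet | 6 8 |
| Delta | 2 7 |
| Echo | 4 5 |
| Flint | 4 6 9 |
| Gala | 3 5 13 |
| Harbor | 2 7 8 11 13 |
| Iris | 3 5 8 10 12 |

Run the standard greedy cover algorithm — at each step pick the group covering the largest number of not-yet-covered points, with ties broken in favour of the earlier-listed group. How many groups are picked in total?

Greedy: pick Bravo (covers 5 new) → pick Iris (covers 4 new) → pick Flint (covers 2 new) → pick Harbor (covers 2 new). Total picks: 4.

4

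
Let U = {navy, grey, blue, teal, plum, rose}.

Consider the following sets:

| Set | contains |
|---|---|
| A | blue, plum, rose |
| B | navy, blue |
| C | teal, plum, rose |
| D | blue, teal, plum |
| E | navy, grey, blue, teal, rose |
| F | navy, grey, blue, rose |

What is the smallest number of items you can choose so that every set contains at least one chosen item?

The 2 items {blue, teal} hit every set.
The sets B, C are pairwise disjoint, so any hitting set needs a separate item for each — at least 2. Hence 2 is optimal.

2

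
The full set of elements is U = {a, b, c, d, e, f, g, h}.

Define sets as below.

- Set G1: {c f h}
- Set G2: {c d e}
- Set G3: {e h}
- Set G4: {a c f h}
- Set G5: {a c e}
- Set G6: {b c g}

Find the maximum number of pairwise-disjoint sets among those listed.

2

G3, G6 are pairwise disjoint (G3={e,h}; G6={b,c,g}).
Every remaining set overlaps one of these, and no 3 of the listed sets are pairwise disjoint, so 2 is the maximum.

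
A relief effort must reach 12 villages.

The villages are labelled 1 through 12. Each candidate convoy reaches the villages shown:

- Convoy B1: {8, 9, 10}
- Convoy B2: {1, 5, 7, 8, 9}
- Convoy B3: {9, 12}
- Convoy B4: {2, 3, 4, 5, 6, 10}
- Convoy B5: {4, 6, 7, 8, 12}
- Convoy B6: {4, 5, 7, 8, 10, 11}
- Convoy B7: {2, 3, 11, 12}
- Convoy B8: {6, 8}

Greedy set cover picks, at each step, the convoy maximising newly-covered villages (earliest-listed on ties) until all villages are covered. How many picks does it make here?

3

Greedy: pick B4 (covers 6 new) → pick B2 (covers 4 new) → pick B7 (covers 2 new). Total picks: 3.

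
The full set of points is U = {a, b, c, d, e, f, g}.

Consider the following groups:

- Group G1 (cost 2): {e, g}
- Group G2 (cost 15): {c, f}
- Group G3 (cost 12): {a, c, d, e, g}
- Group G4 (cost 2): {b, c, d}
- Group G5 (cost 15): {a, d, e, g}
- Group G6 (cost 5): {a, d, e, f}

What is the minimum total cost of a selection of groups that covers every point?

G1, G4, G6 together cover every point (G1 ∪ G4 ∪ G6 = {a, b, c, d, e, f, g}); total cost 2 + 2 + 5 = 9.
No covering selection has total cost below 9.

9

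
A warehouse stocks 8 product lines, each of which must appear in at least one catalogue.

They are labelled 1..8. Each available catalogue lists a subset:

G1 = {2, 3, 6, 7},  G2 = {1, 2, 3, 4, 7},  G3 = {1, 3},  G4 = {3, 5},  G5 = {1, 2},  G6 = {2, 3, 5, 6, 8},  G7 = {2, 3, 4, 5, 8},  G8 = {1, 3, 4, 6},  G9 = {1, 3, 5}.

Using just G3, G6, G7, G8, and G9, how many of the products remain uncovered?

1

Union of G3, G6, G7, G8, G9 = {1, 2, 3, 4, 5, 6, 8}.
Not covered: 7 — 1 product.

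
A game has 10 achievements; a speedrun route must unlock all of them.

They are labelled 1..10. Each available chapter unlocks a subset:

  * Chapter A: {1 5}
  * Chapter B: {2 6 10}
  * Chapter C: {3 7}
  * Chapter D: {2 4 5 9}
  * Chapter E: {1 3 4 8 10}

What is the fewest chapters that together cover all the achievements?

4

Take {B, C, D, E}. Their union is {1, 2, 3, 4, 5, 6, 7, 8, 9, 10}, which is all 10 achievements.
No 3 of the 5 chapters cover everything (all 10 combinations miss at least one achievement), so 4 is optimal.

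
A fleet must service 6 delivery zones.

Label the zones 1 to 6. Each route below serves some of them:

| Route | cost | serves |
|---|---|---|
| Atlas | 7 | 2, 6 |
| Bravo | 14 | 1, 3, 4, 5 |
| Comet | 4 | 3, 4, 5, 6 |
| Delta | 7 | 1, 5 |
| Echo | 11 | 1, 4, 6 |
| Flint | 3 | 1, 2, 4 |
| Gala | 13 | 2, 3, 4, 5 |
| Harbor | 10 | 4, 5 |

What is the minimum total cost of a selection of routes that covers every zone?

7

Comet, Flint together cover every zone (Comet ∪ Flint = {1, 2, 3, 4, 5, 6}); total cost 4 + 3 = 7.
No covering selection has total cost below 7.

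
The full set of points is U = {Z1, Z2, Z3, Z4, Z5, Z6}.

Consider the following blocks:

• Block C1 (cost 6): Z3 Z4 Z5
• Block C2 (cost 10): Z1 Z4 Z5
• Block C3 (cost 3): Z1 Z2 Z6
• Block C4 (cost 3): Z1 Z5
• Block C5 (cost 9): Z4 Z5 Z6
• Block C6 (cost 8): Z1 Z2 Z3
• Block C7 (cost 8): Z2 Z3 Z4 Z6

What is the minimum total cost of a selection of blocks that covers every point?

9

C1, C3 together cover every point (C1 ∪ C3 = {Z1, Z2, Z3, Z4, Z5, Z6}); total cost 6 + 3 = 9.
No covering selection has total cost below 9.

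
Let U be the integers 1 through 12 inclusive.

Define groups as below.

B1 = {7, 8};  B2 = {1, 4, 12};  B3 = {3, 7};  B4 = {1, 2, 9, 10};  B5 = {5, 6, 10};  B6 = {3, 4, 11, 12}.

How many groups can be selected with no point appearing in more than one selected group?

B1, B4, B6 are pairwise disjoint (B1={7,8}; B4={1,2,9,10}; B6={3,4,11,12}).
Every remaining group overlaps one of these, and no 4 of the listed groups are pairwise disjoint, so 3 is the maximum.

3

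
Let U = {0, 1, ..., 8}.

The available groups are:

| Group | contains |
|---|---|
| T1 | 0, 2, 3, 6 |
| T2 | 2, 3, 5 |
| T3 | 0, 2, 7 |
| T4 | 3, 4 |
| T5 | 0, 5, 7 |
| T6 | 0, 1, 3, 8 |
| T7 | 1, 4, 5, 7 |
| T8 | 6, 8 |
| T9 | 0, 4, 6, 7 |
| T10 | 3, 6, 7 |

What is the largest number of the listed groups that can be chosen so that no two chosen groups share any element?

T4, T5, T8 are pairwise disjoint (T4={3,4}; T5={0,5,7}; T8={6,8}).
Every remaining group overlaps one of these, and no 4 of the listed groups are pairwise disjoint, so 3 is the maximum.

3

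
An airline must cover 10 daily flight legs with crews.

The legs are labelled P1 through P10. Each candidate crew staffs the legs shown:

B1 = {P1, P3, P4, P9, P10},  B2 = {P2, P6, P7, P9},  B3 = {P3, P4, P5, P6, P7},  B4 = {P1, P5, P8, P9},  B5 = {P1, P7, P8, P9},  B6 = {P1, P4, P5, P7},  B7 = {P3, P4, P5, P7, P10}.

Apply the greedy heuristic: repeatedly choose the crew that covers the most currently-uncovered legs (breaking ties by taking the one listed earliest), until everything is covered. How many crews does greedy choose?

Greedy: pick B1 (covers 5 new) → pick B2 (covers 3 new) → pick B4 (covers 2 new). Total picks: 3.

3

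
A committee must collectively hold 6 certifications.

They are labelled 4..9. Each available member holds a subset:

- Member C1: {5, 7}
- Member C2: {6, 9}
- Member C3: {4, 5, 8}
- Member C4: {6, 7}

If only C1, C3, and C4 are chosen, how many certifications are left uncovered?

1

Union of C1, C3, C4 = {4, 5, 6, 7, 8}.
Not covered: 9 — 1 certification.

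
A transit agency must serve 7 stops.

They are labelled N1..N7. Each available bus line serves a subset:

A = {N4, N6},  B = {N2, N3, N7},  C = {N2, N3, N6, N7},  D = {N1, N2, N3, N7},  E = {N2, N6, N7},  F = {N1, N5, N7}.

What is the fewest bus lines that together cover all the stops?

3

Take {A, C, F}. Their union is {N1, N2, N3, N4, N5, N6, N7}, which is all 7 stops.
Only A contains N4, so A is forced; the remaining 5 stops need at least 2 more bus lines (each remaining bus line adds at most 4) — so at least 3 bus lines are needed, and 3 is optimal.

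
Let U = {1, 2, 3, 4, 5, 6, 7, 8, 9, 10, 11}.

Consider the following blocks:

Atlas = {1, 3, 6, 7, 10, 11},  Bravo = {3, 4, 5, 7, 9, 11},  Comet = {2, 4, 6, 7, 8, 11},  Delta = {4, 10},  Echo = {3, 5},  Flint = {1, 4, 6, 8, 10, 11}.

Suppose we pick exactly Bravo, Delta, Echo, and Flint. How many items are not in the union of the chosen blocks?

1

Union of Bravo, Delta, Echo, Flint = {1, 3, 4, 5, 6, 7, 8, 9, 10, 11}.
Not covered: 2 — 1 item.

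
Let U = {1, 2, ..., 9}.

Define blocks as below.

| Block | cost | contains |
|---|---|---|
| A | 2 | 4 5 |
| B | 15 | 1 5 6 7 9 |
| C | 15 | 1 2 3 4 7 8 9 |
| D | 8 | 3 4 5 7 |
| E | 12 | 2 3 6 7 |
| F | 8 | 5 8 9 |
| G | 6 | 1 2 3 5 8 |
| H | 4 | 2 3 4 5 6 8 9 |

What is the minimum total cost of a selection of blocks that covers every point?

18

D, G, H together cover every point (D ∪ G ∪ H = {1, 2, 3, 4, 5, 6, 7, 8, 9}); total cost 8 + 6 + 4 = 18.
No covering selection has total cost below 18.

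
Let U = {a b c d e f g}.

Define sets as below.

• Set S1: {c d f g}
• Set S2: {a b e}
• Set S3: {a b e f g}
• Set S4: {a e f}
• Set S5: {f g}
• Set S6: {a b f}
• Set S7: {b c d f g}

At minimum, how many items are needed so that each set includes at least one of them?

2

H = {a, f} meets every set (each contains at least one member of H), and |H| = 2.
The sets S2, S5 are pairwise disjoint, so any hitting set needs a separate item for each — at least 2. Hence 2 is optimal.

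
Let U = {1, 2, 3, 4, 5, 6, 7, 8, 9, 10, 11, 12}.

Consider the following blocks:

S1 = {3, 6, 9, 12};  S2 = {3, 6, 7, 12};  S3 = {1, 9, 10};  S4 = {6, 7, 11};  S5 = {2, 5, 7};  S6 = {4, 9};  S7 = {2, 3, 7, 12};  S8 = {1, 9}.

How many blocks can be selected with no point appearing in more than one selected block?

2

S5, S6 are pairwise disjoint (S5={2,5,7}; S6={4,9}).
Every remaining block overlaps one of these, and no 3 of the listed blocks are pairwise disjoint, so 2 is the maximum.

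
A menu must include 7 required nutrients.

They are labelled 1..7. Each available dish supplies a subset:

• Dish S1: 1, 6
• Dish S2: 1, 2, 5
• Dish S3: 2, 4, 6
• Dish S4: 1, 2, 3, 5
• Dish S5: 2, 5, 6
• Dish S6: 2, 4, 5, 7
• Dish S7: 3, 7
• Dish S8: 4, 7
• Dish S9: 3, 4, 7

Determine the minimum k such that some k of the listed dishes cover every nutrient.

3

S1 and S2 and S9 together: S1 ∪ S2 ∪ S9 = {1, 2, 3, 4, 5, 6, 7} — every nutrient is covered.
No 2 of the 9 dishes cover everything (all 36 combinations miss at least one nutrient), so 3 is optimal.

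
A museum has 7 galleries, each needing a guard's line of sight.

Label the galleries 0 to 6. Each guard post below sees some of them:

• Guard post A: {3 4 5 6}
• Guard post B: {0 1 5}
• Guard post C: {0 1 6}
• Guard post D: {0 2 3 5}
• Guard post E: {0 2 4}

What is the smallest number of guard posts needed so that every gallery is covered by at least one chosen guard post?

A and B and E together: A ∪ B ∪ E = {0, 1, 2, 3, 4, 5, 6} — every gallery is covered.
No 2 of the 5 guard posts cover everything (all 10 combinations miss at least one gallery), so 3 is optimal.

3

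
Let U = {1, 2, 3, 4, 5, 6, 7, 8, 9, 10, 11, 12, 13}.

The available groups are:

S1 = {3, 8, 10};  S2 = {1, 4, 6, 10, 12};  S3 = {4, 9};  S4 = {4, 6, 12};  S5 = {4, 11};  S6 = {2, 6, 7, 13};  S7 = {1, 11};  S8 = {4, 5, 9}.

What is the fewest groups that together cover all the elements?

Take {S1, S2, S5, S6, S8}. Their union is {1, 2, 3, 4, 5, 6, 7, 8, 9, 10, 11, 12, 13}, which is all 13 elements.
No 4 of the 8 groups cover everything (all 70 combinations miss at least one element), so 5 is optimal.

5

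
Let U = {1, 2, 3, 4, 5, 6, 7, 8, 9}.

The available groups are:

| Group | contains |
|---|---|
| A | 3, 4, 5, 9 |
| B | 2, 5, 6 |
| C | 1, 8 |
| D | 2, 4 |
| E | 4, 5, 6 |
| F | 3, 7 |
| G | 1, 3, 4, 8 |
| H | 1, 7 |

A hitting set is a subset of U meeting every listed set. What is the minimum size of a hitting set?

The 4 items {4, 6, 7, 8} hit every group.
No choice of 3 items meets every group, so 4 is the minimum.

4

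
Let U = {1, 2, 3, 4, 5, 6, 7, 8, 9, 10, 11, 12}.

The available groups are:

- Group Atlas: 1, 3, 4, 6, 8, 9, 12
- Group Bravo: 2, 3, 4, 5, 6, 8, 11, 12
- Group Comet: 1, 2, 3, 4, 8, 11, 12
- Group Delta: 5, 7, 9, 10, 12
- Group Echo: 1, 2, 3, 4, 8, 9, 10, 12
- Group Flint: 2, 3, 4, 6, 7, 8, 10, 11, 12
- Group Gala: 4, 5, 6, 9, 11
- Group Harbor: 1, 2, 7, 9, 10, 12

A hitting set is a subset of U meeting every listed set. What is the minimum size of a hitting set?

2

The 2 items {8, 9} hit every group.
No single item lies in every group, so at least 2 are needed and 2 is optimal.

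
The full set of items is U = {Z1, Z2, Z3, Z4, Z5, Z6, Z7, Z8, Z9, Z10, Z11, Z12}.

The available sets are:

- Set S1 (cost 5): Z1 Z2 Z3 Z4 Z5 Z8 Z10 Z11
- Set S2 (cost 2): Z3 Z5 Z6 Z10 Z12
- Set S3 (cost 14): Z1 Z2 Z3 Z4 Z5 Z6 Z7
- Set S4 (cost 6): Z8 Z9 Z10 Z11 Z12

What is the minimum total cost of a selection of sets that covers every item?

20

S3, S4 together cover every item (S3 ∪ S4 = {Z1, Z2, Z3, Z4, Z5, Z6, Z7, Z8, Z9, Z10, Z11, Z12}); total cost 14 + 6 = 20.
The greedy pick S2, S1, S4, S3 costs 27; no covering selection beats 20.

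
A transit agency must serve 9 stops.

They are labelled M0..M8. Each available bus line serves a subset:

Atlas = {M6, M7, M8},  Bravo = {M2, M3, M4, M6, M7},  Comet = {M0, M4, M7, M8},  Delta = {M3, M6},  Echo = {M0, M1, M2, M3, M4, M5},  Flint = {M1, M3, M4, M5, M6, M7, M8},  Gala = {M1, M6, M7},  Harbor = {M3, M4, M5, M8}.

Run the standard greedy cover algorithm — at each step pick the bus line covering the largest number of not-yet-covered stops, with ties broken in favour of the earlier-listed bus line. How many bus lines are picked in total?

Greedy: pick Flint (covers 7 new) → pick Echo (covers 2 new). Total picks: 2.

2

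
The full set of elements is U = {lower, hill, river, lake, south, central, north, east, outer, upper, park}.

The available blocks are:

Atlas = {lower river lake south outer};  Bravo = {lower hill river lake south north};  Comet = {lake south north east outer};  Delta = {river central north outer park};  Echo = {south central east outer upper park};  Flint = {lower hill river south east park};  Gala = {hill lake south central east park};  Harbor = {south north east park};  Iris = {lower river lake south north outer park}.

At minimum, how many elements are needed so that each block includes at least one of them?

Take H = {lake, park}. Each listed block contains at least one of these, so H is a hitting set of size 2.
No single element lies in every block, so at least 2 are needed and 2 is optimal.

2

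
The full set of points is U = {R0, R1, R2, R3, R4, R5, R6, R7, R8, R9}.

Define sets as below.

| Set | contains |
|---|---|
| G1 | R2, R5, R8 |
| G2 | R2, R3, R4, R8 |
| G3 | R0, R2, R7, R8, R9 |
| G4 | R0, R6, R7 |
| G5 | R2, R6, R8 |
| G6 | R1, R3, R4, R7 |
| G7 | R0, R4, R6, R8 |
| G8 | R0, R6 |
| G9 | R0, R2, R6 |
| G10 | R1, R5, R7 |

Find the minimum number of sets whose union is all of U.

Take {G1, G3, G5, G6}. Their union is {R0, R1, R2, R3, R4, R5, R6, R7, R8, R9}, which is all 10 points.
No 3 of the 10 sets cover everything (all 120 combinations miss at least one point), so 4 is optimal.

4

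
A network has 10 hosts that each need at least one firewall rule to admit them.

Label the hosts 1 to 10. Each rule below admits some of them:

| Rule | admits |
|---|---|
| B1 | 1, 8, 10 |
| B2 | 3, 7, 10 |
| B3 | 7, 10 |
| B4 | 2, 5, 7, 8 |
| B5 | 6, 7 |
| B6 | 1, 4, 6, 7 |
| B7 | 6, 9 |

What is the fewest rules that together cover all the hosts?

Take {B2, B4, B6, B7}. Their union is {1, 2, 3, 4, 5, 6, 7, 8, 9, 10}, which is all 10 hosts.
Only B2 contains 3, so B2 is forced; the remaining 7 hosts need at least 3 more rules (each remaining rule adds at most 3) — so at least 4 rules are needed, and 4 is optimal.

4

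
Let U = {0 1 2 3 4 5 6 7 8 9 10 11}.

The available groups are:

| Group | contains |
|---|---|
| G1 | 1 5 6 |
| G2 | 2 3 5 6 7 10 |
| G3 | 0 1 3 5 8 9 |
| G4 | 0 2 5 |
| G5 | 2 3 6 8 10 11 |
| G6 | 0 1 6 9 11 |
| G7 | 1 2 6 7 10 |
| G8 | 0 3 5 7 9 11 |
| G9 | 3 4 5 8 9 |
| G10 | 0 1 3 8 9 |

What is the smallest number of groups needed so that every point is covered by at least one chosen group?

G2, G6, and G9 cover everything between them: the union {0, 1, 2, 3, 4, 5, 6, 7, 8, 9, 10, 11} is all of U.
Only G9 contains 4, so G9 is forced; the remaining 7 points need at least 2 more groups (each remaining group adds at most 5) — so at least 3 groups are needed, and 3 is optimal.

3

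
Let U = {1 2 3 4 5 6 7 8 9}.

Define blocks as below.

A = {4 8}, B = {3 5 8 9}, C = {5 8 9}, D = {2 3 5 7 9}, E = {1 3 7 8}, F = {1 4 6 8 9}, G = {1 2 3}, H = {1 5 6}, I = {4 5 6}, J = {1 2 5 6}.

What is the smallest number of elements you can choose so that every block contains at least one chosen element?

3

T = {1, 5, 8} meets every block (each contains at least one member of T), and |T| = 3.
No choice of 2 elements meets every block, so 3 is the minimum.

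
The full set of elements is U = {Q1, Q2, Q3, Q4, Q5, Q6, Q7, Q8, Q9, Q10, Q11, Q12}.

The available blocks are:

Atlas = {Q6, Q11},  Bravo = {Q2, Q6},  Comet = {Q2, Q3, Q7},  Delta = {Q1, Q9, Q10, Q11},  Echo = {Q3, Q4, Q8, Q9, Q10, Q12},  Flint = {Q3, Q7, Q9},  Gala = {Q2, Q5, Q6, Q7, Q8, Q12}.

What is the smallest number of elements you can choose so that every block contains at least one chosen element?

Take H = {Q2, Q9, Q11}. Each listed block contains at least one of these, so H is a hitting set of size 3.
No choice of 2 elements meets every block, so 3 is the minimum.

3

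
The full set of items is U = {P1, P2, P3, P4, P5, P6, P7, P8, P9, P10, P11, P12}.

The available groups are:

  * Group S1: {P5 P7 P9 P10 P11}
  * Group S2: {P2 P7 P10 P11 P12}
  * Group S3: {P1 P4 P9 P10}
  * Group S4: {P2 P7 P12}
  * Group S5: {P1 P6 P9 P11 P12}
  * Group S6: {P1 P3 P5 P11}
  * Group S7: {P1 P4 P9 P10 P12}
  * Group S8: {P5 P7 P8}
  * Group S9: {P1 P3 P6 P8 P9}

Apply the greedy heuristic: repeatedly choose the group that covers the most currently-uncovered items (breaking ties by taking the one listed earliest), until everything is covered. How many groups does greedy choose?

4

Greedy: pick S1 (covers 5 new) → pick S9 (covers 4 new) → pick S2 (covers 2 new) → pick S3 (covers 1 new). Total picks: 4.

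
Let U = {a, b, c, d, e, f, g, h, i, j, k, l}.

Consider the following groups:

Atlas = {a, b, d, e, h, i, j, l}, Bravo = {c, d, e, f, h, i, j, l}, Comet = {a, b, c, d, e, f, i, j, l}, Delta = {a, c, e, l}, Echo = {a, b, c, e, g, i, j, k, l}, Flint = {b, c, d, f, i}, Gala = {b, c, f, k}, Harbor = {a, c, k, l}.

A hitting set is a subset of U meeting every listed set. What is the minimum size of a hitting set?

2

Take T = {c, e}. Each listed group contains at least one of these, so T is a hitting set of size 2.
No single item lies in every group, so at least 2 are needed and 2 is optimal.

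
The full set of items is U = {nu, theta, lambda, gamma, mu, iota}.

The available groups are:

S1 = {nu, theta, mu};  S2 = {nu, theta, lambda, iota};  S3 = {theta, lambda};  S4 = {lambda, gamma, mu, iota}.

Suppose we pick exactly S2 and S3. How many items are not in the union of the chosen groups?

Union of S2, S3 = {nu, theta, lambda, iota}.
Not covered: gamma, mu — 2 items.

2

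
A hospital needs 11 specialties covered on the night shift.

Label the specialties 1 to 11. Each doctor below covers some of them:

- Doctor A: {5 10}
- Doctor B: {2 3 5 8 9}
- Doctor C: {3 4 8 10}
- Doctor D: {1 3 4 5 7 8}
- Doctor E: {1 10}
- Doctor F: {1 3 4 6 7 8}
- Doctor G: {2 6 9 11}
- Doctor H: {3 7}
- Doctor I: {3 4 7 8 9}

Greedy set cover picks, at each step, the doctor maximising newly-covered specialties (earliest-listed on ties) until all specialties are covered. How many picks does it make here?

Greedy: pick D (covers 6 new) → pick G (covers 4 new) → pick A (covers 1 new). Total picks: 3.

3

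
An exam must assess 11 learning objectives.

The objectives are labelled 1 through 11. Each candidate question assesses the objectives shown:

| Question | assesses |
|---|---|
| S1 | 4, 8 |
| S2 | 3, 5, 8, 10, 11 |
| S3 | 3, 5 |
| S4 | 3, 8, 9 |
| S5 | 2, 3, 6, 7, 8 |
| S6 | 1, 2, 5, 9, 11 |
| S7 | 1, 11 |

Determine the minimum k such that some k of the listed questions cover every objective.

4

Take {S1, S2, S5, S6}. Their union is {1, 2, 3, 4, 5, 6, 7, 8, 9, 10, 11}, which is all 11 objectives.
No 3 of the 7 questions cover everything (all 35 combinations miss at least one objective), so 4 is optimal.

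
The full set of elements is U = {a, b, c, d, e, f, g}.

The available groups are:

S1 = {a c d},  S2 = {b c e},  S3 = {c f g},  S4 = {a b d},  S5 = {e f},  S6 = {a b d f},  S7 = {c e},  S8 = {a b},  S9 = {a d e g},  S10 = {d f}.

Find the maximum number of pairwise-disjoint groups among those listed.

S7, S8, S10 are pairwise disjoint (S7={c,e}; S8={a,b}; S10={d,f}).
Every remaining group overlaps one of these, and no 4 of the listed groups are pairwise disjoint, so 3 is the maximum.

3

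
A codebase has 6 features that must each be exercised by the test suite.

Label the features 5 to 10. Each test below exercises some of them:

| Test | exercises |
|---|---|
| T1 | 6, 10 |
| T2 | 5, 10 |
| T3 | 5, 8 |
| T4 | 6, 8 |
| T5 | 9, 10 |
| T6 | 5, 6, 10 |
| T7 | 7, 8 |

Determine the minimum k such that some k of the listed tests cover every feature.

3

T5 and T6 and T7 together: T5 ∪ T6 ∪ T7 = {5, 6, 7, 8, 9, 10} — every feature is covered.
Only T7 contains 7, so T7 is forced; the remaining 4 features need at least 2 more tests (each remaining test adds at most 3) — so at least 3 tests are needed, and 3 is optimal.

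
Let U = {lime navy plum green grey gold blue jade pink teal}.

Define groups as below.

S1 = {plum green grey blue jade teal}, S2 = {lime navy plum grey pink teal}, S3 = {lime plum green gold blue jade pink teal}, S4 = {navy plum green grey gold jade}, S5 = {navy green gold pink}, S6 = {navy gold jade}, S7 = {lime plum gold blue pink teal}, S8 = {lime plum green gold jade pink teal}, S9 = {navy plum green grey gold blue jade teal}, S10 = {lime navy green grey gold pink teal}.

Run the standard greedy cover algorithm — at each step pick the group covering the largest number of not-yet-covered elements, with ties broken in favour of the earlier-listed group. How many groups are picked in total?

Greedy: pick S3 (covers 8 new) → pick S2 (covers 2 new). Total picks: 2.

2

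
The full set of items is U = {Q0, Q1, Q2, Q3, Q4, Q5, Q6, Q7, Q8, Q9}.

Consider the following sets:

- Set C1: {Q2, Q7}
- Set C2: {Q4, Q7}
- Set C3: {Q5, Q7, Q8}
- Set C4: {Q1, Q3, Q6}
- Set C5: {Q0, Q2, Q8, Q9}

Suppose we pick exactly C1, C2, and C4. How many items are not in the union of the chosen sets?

Union of C1, C2, C4 = {Q1, Q2, Q3, Q4, Q6, Q7}.
Not covered: Q0, Q5, Q8, Q9 — 4 items.

4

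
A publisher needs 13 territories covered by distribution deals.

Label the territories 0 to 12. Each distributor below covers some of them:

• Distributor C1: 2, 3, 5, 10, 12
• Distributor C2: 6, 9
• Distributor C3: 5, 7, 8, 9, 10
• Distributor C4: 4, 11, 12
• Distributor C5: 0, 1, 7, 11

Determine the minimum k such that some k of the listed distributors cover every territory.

C1 and C2 and C3 and C4 and C5 together: C1 ∪ C2 ∪ C3 ∪ C4 ∪ C5 = {0, 1, 2, 3, 4, 5, 6, 7, 8, 9, 10, 11, 12} — every territory is covered.
No 4 of the 5 distributors cover everything (all 5 combinations miss at least one territory), so 5 is optimal.

5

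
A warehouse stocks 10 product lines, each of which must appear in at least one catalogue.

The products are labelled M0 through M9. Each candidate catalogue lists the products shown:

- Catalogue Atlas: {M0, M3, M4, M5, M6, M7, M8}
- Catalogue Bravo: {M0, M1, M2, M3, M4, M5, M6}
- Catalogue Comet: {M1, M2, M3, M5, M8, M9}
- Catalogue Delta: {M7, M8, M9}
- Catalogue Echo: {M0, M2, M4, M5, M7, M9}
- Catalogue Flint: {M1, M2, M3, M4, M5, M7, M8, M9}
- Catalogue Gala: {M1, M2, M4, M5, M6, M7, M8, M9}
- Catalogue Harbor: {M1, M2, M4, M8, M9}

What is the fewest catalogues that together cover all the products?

2

Take {Bravo, Delta}. Their union is {M0, M1, M2, M3, M4, M5, M6, M7, M8, M9}, which is all 10 products.
No single catalogue has all 10 products (the largest, Flint, has 8), so 2 is optimal.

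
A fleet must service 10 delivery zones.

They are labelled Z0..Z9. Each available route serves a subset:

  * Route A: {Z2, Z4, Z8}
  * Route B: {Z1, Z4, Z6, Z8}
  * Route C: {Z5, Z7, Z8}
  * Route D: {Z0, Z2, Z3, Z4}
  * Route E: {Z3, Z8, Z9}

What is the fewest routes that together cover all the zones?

4

Take {B, C, D, E}. Their union is {Z0, Z1, Z2, Z3, Z4, Z5, Z6, Z7, Z8, Z9}, which is all 10 zones.
Only E contains Z9, so E is forced; the remaining 7 zones need at least 3 more routes (each remaining route adds at most 3) — so at least 4 routes are needed, and 4 is optimal.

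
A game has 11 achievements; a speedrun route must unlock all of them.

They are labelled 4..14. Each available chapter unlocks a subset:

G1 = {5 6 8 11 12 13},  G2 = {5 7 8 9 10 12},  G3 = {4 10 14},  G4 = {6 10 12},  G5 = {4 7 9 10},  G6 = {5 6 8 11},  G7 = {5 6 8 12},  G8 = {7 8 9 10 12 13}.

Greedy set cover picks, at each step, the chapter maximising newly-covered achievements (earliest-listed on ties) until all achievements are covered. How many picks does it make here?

Greedy: pick G1 (covers 6 new) → pick G5 (covers 4 new) → pick G3 (covers 1 new). Total picks: 3.

3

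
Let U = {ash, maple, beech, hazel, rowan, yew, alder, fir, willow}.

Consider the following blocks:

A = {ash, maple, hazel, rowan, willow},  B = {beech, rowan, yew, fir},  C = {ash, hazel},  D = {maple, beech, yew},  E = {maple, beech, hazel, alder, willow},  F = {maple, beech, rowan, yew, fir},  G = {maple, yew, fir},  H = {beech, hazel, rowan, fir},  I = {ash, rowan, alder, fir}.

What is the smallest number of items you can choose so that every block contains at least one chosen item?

3

Take T = {ash, beech, yew}. Each listed block contains at least one of these, so T is a hitting set of size 3.
No choice of 2 items meets every block, so 3 is the minimum.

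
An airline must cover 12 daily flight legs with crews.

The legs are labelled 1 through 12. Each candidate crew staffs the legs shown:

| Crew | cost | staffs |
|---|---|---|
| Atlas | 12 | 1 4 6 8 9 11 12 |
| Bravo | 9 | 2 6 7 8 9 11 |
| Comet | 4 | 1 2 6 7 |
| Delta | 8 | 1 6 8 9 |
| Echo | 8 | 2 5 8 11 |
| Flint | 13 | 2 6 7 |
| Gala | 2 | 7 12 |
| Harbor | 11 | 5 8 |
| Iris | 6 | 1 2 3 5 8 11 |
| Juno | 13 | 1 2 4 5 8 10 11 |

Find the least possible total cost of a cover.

Delta, Gala, Iris, Juno together cover every leg (Delta ∪ Gala ∪ Iris ∪ Juno = {1, 2, 3, 4, 5, 6, 7, 8, 9, 10, 11, 12}); total cost 8 + 2 + 6 + 13 = 29.
The greedy pick Comet, Iris, Gala, Atlas, Juno costs 37; no covering selection beats 29.

29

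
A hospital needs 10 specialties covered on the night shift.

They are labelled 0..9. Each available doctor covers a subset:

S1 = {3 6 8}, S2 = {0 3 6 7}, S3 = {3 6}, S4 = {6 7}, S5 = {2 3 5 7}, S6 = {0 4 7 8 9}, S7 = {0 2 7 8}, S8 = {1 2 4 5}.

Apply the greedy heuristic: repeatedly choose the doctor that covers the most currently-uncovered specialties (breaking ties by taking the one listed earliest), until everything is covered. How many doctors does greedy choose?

4

Greedy: pick S6 (covers 5 new) → pick S5 (covers 3 new) → pick S1 (covers 1 new) → pick S8 (covers 1 new). Total picks: 4.
(The true minimum cover uses only 3 doctors, so greedy is not optimal here.)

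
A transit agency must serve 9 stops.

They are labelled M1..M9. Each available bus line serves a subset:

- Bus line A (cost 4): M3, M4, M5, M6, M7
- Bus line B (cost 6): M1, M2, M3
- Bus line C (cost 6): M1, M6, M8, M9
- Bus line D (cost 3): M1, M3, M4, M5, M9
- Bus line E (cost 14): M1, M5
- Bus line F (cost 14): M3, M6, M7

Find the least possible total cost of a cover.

A, B, C together cover every stop (A ∪ B ∪ C = {M1, M2, M3, M4, M5, M6, M7, M8, M9}); total cost 4 + 6 + 6 = 16.
The greedy pick D, A, B, C costs 19; no covering selection beats 16.

16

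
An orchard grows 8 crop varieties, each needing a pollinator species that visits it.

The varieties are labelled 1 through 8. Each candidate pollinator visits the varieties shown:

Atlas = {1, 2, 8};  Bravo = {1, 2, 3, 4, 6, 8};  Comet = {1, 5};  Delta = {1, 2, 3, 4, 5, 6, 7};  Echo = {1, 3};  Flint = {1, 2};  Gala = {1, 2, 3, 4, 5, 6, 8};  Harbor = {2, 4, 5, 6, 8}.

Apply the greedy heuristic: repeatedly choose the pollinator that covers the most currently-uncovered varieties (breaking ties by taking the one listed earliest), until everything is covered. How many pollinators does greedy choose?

2

Greedy: pick Delta (covers 7 new) → pick Atlas (covers 1 new). Total picks: 2.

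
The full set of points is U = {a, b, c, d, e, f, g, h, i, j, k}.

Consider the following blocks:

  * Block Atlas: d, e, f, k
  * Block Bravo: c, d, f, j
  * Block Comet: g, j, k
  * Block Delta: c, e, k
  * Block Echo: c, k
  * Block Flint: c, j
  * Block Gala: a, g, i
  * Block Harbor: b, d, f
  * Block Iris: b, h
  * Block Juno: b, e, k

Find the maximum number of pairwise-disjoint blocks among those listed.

4

Atlas, Flint, Gala, Iris are pairwise disjoint (Atlas={d,e,f,k}; Flint={c,j}; Gala={a,g,i}; Iris={b,h}).
Every remaining block overlaps one of these, and no 5 of the listed blocks are pairwise disjoint, so 4 is the maximum.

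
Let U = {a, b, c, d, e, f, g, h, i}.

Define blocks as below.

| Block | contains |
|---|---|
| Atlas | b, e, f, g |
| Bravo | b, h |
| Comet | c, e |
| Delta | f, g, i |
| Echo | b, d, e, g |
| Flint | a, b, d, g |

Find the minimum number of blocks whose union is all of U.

4

Bravo and Comet and Delta and Flint together: Bravo ∪ Comet ∪ Delta ∪ Flint = {a, b, c, d, e, f, g, h, i} — every point is covered.
Only Flint contains a, so Flint is forced; the remaining 5 points need at least 3 more blocks (each remaining block adds at most 2) — so at least 4 blocks are needed, and 4 is optimal.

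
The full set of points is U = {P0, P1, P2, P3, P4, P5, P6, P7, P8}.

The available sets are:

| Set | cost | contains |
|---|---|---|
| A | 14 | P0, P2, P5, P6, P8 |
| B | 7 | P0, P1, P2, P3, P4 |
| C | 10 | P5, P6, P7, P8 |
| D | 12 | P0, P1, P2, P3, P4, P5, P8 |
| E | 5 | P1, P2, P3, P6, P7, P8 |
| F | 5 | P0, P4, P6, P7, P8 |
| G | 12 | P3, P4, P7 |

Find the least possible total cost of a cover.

17

D, F together cover every point (D ∪ F = {P0, P1, P2, P3, P4, P5, P6, P7, P8}); total cost 12 + 5 = 17.
The greedy pick E, F, C costs 20; no covering selection beats 17.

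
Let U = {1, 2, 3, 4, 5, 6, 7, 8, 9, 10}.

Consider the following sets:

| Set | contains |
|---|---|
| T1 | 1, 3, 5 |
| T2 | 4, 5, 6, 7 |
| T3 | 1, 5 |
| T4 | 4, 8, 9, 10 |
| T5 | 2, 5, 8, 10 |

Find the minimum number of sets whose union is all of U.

T1, T2, T4, and T5 cover everything between them: the union {1, 2, 3, 4, 5, 6, 7, 8, 9, 10} is all of U.
No 3 of the 5 sets cover everything (all 10 combinations miss at least one point), so 4 is optimal.

4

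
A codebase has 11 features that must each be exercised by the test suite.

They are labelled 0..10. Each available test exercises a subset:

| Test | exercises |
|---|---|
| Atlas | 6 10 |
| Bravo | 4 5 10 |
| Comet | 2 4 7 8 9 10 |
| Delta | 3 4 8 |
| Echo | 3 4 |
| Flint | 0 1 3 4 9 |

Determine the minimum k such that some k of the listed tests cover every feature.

4

Atlas and Bravo and Comet and Flint together: Atlas ∪ Bravo ∪ Comet ∪ Flint = {0, 1, 2, 3, 4, 5, 6, 7, 8, 9, 10} — every feature is covered.
No 3 of the 6 tests cover everything (all 20 combinations miss at least one feature), so 4 is optimal.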